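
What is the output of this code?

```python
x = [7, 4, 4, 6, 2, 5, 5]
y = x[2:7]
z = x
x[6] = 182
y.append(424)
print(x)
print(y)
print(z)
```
[7, 4, 4, 6, 2, 5, 182]
[4, 6, 2, 5, 5, 424]
[7, 4, 4, 6, 2, 5, 182]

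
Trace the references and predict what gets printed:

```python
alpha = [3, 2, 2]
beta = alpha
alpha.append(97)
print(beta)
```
[3, 2, 2, 97]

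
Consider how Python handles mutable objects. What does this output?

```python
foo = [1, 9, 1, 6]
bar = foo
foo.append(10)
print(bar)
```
[1, 9, 1, 6, 10]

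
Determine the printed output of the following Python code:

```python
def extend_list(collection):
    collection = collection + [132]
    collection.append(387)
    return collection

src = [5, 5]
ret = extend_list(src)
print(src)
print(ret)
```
[5, 5]
[5, 5, 132, 387]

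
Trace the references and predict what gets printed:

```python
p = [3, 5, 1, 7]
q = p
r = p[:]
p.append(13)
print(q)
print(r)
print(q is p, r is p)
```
[3, 5, 1, 7, 13]
[3, 5, 1, 7]
True False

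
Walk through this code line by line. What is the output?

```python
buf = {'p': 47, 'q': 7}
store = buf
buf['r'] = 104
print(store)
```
{'p': 47, 'q': 7, 'r': 104}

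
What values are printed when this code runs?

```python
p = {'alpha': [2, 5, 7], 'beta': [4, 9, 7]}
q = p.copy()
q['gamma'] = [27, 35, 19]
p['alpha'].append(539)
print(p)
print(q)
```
{'alpha': [2, 5, 7, 539], 'beta': [4, 9, 7]}
{'alpha': [2, 5, 7, 539], 'beta': [4, 9, 7], 'gamma': [27, 35, 19]}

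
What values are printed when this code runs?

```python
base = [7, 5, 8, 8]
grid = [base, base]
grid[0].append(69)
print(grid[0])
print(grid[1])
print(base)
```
[7, 5, 8, 8, 69]
[7, 5, 8, 8, 69]
[7, 5, 8, 8, 69]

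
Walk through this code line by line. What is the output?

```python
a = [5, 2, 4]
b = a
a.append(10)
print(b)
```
[5, 2, 4, 10]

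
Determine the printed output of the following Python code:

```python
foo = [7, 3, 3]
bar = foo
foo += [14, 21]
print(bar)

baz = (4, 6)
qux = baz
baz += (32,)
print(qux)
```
[7, 3, 3, 14, 21]
(4, 6)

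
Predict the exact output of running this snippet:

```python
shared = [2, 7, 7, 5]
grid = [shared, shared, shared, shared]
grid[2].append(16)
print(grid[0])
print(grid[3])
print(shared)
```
[2, 7, 7, 5, 16]
[2, 7, 7, 5, 16]
[2, 7, 7, 5, 16]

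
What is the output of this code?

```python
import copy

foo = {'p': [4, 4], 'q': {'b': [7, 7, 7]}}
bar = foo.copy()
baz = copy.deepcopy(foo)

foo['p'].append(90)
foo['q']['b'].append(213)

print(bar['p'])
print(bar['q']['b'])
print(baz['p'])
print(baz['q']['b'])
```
[4, 4, 90]
[7, 7, 7, 213]
[4, 4]
[7, 7, 7]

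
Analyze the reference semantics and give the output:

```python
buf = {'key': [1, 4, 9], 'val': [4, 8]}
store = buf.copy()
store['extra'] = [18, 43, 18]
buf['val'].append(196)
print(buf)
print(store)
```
{'key': [1, 4, 9], 'val': [4, 8, 196]}
{'key': [1, 4, 9], 'val': [4, 8, 196], 'extra': [18, 43, 18]}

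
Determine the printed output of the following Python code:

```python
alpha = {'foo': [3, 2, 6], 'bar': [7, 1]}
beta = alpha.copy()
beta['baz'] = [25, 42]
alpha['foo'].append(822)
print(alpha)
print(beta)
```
{'foo': [3, 2, 6, 822], 'bar': [7, 1]}
{'foo': [3, 2, 6, 822], 'bar': [7, 1], 'baz': [25, 42]}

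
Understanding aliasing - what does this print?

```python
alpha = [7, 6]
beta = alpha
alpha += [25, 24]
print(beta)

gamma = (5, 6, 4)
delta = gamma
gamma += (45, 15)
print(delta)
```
[7, 6, 25, 24]
(5, 6, 4)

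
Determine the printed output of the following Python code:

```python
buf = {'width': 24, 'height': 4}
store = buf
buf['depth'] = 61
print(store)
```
{'width': 24, 'height': 4, 'depth': 61}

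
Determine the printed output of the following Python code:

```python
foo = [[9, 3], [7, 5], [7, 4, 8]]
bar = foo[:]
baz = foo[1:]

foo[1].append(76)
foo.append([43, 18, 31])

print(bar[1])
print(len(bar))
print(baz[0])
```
[7, 5, 76]
3
[7, 5, 76]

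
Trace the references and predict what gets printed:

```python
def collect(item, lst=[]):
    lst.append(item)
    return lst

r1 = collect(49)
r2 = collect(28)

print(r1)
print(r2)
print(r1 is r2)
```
[49, 28]
[49, 28]
True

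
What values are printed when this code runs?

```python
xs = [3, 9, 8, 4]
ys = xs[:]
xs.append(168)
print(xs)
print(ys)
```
[3, 9, 8, 4, 168]
[3, 9, 8, 4]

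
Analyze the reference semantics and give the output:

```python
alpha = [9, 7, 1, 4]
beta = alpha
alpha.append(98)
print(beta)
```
[9, 7, 1, 4, 98]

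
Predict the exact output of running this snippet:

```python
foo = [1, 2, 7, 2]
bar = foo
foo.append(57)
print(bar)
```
[1, 2, 7, 2, 57]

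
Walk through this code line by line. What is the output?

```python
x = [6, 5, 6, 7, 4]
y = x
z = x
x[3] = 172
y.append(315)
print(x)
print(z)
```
[6, 5, 6, 172, 4, 315]
[6, 5, 6, 172, 4, 315]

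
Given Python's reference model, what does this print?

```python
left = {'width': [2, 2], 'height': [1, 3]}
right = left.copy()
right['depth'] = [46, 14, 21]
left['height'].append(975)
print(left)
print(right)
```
{'width': [2, 2], 'height': [1, 3, 975]}
{'width': [2, 2], 'height': [1, 3, 975], 'depth': [46, 14, 21]}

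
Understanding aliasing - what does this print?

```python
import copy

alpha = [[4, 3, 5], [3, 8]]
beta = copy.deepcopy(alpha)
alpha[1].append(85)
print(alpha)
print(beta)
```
[[4, 3, 5], [3, 8, 85]]
[[4, 3, 5], [3, 8]]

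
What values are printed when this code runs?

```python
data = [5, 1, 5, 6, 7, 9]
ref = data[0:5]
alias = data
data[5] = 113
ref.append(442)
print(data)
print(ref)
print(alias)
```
[5, 1, 5, 6, 7, 113]
[5, 1, 5, 6, 7, 442]
[5, 1, 5, 6, 7, 113]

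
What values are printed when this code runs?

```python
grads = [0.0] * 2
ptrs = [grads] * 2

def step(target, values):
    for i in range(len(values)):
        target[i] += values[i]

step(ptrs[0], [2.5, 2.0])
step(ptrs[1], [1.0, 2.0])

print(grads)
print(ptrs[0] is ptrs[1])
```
[3.5, 4.0]
True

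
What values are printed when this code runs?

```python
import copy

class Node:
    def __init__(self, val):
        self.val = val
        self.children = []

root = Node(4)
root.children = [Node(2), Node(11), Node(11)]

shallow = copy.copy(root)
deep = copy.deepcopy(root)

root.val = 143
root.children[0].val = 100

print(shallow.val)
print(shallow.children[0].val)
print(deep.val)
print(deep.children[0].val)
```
4
100
4
2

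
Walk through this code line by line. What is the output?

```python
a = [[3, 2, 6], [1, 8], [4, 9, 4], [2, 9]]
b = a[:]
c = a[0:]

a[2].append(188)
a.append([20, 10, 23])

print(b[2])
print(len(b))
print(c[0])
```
[4, 9, 4, 188]
4
[3, 2, 6]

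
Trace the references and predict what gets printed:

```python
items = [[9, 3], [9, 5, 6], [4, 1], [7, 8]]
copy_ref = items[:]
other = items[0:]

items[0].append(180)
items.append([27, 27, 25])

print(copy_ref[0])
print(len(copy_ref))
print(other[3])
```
[9, 3, 180]
4
[7, 8]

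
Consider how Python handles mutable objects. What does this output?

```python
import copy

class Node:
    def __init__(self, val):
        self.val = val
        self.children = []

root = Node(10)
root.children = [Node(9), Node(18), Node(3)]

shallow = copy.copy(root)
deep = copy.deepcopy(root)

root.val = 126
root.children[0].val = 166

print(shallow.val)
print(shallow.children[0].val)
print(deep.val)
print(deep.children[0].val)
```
10
166
10
9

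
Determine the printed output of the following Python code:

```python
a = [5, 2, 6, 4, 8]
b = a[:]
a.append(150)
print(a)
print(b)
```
[5, 2, 6, 4, 8, 150]
[5, 2, 6, 4, 8]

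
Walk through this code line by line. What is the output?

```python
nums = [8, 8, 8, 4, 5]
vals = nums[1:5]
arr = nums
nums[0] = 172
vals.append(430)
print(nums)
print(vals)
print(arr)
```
[172, 8, 8, 4, 5]
[8, 8, 4, 5, 430]
[172, 8, 8, 4, 5]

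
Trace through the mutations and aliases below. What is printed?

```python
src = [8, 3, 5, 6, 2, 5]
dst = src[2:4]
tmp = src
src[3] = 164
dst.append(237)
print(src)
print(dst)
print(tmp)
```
[8, 3, 5, 164, 2, 5]
[5, 6, 237]
[8, 3, 5, 164, 2, 5]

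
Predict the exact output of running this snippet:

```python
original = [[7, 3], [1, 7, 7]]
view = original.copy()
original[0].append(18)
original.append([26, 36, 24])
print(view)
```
[[7, 3, 18], [1, 7, 7]]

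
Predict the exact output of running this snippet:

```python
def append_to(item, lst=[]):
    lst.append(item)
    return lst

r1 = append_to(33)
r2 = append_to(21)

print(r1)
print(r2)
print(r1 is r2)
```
[33, 21]
[33, 21]
True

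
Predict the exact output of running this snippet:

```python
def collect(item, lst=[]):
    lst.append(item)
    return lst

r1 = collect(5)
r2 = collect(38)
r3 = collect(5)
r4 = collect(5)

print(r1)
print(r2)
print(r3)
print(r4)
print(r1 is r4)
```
[5, 38, 5, 5]
[5, 38, 5, 5]
[5, 38, 5, 5]
[5, 38, 5, 5]
True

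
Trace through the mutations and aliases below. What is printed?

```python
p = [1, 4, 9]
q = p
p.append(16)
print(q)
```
[1, 4, 9, 16]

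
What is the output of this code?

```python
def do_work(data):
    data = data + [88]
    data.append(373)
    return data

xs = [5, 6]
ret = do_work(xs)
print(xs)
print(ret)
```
[5, 6]
[5, 6, 88, 373]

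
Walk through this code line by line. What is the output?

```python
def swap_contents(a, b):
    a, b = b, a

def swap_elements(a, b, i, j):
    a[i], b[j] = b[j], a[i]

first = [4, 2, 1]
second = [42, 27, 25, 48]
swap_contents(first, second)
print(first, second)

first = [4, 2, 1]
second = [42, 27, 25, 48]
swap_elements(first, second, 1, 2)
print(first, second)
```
[4, 2, 1] [42, 27, 25, 48]
[4, 25, 1] [42, 27, 2, 48]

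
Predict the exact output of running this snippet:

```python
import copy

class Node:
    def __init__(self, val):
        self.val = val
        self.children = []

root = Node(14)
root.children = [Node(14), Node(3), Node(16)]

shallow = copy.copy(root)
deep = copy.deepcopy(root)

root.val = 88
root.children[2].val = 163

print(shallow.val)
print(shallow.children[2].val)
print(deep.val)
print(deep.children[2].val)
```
14
163
14
16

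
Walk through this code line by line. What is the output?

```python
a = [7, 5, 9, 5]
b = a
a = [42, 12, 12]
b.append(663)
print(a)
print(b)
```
[42, 12, 12]
[7, 5, 9, 5, 663]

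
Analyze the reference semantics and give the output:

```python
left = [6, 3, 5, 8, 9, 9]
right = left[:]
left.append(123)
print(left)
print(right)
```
[6, 3, 5, 8, 9, 9, 123]
[6, 3, 5, 8, 9, 9]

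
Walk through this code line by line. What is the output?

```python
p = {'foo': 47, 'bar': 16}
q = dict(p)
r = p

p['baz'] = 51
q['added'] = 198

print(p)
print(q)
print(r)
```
{'foo': 47, 'bar': 16, 'baz': 51}
{'foo': 47, 'bar': 16, 'added': 198}
{'foo': 47, 'bar': 16, 'baz': 51}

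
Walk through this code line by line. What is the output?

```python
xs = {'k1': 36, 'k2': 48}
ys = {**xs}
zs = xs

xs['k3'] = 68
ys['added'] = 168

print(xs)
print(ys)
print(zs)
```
{'k1': 36, 'k2': 48, 'k3': 68}
{'k1': 36, 'k2': 48, 'added': 168}
{'k1': 36, 'k2': 48, 'k3': 68}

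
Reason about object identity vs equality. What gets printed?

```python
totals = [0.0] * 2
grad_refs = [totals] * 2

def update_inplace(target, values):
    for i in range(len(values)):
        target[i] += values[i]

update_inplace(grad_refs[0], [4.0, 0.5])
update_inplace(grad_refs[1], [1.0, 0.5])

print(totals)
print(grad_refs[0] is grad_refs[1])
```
[5.0, 1.0]
True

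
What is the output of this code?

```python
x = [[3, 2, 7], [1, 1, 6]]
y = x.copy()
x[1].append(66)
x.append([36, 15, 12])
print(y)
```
[[3, 2, 7], [1, 1, 6, 66]]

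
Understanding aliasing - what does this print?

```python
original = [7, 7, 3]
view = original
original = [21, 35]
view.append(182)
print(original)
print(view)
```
[21, 35]
[7, 7, 3, 182]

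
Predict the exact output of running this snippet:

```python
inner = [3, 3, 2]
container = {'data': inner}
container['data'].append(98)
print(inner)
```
[3, 3, 2, 98]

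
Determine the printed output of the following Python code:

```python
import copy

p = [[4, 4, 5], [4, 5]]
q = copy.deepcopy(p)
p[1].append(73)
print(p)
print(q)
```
[[4, 4, 5], [4, 5, 73]]
[[4, 4, 5], [4, 5]]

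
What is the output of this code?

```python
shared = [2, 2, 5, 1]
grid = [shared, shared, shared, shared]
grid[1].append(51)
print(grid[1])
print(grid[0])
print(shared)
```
[2, 2, 5, 1, 51]
[2, 2, 5, 1, 51]
[2, 2, 5, 1, 51]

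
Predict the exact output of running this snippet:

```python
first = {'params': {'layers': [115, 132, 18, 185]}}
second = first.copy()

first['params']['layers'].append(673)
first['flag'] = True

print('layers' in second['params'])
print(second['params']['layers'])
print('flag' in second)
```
True
[115, 132, 18, 185, 673]
False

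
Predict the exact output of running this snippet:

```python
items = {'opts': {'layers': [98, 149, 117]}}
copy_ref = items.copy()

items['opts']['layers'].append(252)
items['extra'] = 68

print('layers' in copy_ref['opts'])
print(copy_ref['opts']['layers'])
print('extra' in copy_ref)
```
True
[98, 149, 117, 252]
False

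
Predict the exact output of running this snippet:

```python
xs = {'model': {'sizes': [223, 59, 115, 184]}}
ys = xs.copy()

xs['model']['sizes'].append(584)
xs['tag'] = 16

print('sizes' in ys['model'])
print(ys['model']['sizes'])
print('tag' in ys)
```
True
[223, 59, 115, 184, 584]
False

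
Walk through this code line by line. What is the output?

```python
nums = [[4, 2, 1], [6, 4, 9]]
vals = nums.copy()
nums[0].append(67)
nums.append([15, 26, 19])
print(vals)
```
[[4, 2, 1, 67], [6, 4, 9]]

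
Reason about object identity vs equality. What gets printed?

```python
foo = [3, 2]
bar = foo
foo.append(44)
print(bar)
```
[3, 2, 44]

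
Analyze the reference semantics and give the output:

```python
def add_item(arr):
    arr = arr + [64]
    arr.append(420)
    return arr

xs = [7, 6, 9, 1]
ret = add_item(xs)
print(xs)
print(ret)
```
[7, 6, 9, 1]
[7, 6, 9, 1, 64, 420]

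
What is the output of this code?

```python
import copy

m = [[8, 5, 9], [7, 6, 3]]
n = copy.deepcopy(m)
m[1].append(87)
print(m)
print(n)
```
[[8, 5, 9], [7, 6, 3, 87]]
[[8, 5, 9], [7, 6, 3]]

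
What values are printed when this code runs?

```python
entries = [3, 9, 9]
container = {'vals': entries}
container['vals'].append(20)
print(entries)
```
[3, 9, 9, 20]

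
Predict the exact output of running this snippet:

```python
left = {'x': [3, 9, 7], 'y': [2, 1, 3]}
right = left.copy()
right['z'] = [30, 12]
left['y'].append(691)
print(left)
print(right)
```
{'x': [3, 9, 7], 'y': [2, 1, 3, 691]}
{'x': [3, 9, 7], 'y': [2, 1, 3, 691], 'z': [30, 12]}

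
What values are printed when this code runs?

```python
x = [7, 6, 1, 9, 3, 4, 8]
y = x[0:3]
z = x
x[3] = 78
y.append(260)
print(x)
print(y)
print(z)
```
[7, 6, 1, 78, 3, 4, 8]
[7, 6, 1, 260]
[7, 6, 1, 78, 3, 4, 8]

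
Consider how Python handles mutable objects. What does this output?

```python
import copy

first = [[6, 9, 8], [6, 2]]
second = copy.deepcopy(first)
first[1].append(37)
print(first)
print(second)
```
[[6, 9, 8], [6, 2, 37]]
[[6, 9, 8], [6, 2]]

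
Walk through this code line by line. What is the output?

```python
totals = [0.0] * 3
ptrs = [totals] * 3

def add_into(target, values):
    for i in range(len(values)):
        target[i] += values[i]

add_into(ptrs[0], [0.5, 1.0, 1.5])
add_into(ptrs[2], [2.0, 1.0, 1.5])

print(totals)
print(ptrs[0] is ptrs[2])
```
[2.5, 2.0, 3.0]
True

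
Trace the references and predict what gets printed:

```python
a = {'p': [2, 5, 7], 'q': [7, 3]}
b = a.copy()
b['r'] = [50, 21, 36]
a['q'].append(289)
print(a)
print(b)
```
{'p': [2, 5, 7], 'q': [7, 3, 289]}
{'p': [2, 5, 7], 'q': [7, 3, 289], 'r': [50, 21, 36]}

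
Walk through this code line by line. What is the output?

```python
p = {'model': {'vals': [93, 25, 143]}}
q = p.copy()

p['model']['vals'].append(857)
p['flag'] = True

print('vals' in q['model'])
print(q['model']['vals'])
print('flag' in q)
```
True
[93, 25, 143, 857]
False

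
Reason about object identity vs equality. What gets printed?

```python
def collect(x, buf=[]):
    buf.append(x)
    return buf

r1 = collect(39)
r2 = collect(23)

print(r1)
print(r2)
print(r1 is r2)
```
[39, 23]
[39, 23]
True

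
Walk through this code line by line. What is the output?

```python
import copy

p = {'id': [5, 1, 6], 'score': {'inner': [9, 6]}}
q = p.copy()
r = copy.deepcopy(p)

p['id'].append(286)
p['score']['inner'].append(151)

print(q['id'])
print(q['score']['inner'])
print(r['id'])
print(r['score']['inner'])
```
[5, 1, 6, 286]
[9, 6, 151]
[5, 1, 6]
[9, 6]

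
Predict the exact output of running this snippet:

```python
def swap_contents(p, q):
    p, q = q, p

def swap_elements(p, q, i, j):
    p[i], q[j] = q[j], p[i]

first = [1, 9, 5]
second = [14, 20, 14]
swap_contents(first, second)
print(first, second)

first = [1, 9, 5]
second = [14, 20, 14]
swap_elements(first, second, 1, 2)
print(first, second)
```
[1, 9, 5] [14, 20, 14]
[1, 14, 5] [14, 20, 9]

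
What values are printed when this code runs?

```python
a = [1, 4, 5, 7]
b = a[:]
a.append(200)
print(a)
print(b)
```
[1, 4, 5, 7, 200]
[1, 4, 5, 7]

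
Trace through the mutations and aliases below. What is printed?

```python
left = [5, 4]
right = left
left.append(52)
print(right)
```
[5, 4, 52]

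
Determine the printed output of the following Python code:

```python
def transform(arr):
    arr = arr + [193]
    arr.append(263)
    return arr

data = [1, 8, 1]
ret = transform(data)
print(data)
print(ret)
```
[1, 8, 1]
[1, 8, 1, 193, 263]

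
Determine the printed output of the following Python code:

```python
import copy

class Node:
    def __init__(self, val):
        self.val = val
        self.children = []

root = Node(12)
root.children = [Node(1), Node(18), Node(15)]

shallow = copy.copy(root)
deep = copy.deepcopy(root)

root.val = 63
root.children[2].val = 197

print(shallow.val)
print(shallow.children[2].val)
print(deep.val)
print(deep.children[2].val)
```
12
197
12
15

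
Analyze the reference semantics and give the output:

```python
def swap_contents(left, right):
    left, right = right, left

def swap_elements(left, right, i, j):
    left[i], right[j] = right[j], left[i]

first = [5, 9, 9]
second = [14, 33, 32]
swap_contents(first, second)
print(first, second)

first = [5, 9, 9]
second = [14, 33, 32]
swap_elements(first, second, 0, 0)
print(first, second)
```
[5, 9, 9] [14, 33, 32]
[14, 9, 9] [5, 33, 32]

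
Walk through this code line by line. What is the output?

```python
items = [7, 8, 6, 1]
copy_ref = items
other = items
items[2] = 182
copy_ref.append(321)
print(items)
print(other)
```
[7, 8, 182, 1, 321]
[7, 8, 182, 1, 321]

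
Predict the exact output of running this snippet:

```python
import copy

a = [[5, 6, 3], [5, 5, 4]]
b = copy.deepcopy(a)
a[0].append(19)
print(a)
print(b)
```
[[5, 6, 3, 19], [5, 5, 4]]
[[5, 6, 3], [5, 5, 4]]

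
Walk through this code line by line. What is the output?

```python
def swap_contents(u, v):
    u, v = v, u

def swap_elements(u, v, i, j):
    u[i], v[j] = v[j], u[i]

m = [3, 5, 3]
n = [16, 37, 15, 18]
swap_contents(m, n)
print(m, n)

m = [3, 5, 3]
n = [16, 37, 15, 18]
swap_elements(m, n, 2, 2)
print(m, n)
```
[3, 5, 3] [16, 37, 15, 18]
[3, 5, 15] [16, 37, 3, 18]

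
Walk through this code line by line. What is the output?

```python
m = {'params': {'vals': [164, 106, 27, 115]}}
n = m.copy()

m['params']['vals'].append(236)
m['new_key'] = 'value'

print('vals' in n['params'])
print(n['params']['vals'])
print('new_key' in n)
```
True
[164, 106, 27, 115, 236]
False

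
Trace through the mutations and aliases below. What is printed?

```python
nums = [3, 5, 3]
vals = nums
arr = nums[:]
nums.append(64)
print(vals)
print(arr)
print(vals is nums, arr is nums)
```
[3, 5, 3, 64]
[3, 5, 3]
True False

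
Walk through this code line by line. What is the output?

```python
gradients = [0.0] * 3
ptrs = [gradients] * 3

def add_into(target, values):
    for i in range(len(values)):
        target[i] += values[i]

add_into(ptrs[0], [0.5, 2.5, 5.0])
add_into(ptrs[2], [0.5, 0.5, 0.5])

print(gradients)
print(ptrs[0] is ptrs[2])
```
[1.0, 3.0, 5.5]
True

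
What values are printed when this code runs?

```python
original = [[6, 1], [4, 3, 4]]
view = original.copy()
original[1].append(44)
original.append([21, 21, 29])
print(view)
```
[[6, 1], [4, 3, 4, 44]]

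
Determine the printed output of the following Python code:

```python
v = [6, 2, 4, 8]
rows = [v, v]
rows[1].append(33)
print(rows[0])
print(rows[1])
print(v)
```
[6, 2, 4, 8, 33]
[6, 2, 4, 8, 33]
[6, 2, 4, 8, 33]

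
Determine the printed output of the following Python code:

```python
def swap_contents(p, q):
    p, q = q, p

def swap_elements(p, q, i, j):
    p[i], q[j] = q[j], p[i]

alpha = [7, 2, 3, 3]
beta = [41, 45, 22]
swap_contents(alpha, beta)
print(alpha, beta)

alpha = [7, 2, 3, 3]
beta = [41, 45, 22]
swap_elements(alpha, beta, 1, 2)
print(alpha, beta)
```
[7, 2, 3, 3] [41, 45, 22]
[7, 22, 3, 3] [41, 45, 2]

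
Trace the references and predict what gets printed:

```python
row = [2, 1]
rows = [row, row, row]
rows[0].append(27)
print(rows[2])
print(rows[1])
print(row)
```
[2, 1, 27]
[2, 1, 27]
[2, 1, 27]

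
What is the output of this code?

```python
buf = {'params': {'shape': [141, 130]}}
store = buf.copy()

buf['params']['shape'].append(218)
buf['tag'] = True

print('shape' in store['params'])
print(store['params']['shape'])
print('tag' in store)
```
True
[141, 130, 218]
False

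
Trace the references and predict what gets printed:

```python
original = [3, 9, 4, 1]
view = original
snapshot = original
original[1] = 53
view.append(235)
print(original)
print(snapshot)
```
[3, 53, 4, 1, 235]
[3, 53, 4, 1, 235]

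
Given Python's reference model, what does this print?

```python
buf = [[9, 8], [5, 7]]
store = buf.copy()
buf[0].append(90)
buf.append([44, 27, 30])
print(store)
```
[[9, 8, 90], [5, 7]]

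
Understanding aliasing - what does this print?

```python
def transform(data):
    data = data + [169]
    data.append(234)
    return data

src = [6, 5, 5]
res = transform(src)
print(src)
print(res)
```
[6, 5, 5]
[6, 5, 5, 169, 234]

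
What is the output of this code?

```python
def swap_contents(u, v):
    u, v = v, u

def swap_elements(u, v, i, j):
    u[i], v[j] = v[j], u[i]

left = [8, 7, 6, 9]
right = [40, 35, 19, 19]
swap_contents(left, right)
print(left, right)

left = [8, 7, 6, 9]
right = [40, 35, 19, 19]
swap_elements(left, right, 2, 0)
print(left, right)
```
[8, 7, 6, 9] [40, 35, 19, 19]
[8, 7, 40, 9] [6, 35, 19, 19]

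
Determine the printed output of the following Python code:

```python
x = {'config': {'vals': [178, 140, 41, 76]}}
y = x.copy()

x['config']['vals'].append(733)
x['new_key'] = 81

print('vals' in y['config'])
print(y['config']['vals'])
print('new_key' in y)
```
True
[178, 140, 41, 76, 733]
False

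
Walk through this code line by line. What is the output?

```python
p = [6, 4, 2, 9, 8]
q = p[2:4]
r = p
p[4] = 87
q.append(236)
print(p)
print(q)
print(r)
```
[6, 4, 2, 9, 87]
[2, 9, 236]
[6, 4, 2, 9, 87]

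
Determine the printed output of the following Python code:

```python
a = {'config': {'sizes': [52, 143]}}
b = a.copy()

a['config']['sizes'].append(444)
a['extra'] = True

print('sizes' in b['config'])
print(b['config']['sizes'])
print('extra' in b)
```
True
[52, 143, 444]
False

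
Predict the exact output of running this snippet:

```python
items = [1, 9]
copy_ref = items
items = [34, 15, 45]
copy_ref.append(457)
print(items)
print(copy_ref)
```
[34, 15, 45]
[1, 9, 457]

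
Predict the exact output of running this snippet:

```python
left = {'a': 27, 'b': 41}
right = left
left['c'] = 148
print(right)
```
{'a': 27, 'b': 41, 'c': 148}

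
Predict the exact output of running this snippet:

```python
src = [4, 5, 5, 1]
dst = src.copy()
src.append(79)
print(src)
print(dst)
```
[4, 5, 5, 1, 79]
[4, 5, 5, 1]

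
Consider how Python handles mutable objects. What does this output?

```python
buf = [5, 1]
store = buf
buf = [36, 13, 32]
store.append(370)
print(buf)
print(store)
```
[36, 13, 32]
[5, 1, 370]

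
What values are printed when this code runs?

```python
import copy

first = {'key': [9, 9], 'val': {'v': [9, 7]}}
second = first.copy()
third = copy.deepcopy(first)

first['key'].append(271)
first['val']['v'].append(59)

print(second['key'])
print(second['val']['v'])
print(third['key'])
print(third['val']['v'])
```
[9, 9, 271]
[9, 7, 59]
[9, 9]
[9, 7]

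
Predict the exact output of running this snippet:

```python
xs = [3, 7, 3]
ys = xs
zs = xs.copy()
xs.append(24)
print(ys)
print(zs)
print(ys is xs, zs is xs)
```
[3, 7, 3, 24]
[3, 7, 3]
True False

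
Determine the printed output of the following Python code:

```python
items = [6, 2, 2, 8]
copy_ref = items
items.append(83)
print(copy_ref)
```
[6, 2, 2, 8, 83]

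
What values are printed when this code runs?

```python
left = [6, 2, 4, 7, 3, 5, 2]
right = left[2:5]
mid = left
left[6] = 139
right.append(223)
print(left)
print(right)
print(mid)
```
[6, 2, 4, 7, 3, 5, 139]
[4, 7, 3, 223]
[6, 2, 4, 7, 3, 5, 139]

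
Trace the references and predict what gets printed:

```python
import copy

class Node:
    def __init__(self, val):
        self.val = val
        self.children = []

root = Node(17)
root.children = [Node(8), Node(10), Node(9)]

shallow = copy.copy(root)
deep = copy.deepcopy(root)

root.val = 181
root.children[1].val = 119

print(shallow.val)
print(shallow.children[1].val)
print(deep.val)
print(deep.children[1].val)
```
17
119
17
10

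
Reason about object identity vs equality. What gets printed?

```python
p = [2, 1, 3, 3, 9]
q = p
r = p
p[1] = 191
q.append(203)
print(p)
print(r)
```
[2, 191, 3, 3, 9, 203]
[2, 191, 3, 3, 9, 203]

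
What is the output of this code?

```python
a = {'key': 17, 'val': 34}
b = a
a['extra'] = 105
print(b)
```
{'key': 17, 'val': 34, 'extra': 105}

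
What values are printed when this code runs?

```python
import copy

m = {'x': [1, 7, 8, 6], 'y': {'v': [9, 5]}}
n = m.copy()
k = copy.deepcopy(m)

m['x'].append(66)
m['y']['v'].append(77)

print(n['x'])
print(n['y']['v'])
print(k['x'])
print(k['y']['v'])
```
[1, 7, 8, 6, 66]
[9, 5, 77]
[1, 7, 8, 6]
[9, 5]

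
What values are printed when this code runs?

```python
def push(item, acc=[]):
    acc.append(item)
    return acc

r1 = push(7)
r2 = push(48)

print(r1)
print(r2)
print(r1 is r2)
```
[7, 48]
[7, 48]
True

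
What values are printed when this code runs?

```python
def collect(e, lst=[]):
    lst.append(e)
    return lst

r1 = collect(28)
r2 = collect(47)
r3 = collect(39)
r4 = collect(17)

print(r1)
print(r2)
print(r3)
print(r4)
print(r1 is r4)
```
[28, 47, 39, 17]
[28, 47, 39, 17]
[28, 47, 39, 17]
[28, 47, 39, 17]
True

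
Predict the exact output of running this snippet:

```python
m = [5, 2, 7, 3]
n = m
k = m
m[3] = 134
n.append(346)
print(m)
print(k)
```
[5, 2, 7, 134, 346]
[5, 2, 7, 134, 346]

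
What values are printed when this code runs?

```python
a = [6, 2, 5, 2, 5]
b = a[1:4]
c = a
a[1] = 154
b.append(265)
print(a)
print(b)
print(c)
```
[6, 154, 5, 2, 5]
[2, 5, 2, 265]
[6, 154, 5, 2, 5]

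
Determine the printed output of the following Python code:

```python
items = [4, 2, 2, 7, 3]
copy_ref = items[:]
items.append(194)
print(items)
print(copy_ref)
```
[4, 2, 2, 7, 3, 194]
[4, 2, 2, 7, 3]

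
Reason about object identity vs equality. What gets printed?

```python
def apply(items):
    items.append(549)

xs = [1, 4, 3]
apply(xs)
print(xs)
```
[1, 4, 3, 549]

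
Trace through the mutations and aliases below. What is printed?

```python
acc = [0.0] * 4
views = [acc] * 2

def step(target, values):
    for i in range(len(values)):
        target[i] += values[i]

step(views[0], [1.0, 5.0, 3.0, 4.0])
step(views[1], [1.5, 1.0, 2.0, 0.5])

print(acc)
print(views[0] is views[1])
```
[2.5, 6.0, 5.0, 4.5]
True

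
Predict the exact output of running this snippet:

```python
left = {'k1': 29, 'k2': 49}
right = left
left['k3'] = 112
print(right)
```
{'k1': 29, 'k2': 49, 'k3': 112}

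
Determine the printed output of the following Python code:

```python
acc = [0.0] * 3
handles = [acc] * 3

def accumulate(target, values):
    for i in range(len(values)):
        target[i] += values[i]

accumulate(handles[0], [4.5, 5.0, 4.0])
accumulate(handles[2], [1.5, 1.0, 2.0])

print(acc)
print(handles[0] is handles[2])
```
[6.0, 6.0, 6.0]
True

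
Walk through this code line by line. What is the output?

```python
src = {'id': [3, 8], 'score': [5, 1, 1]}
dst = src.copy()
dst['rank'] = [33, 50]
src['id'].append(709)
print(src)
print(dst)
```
{'id': [3, 8, 709], 'score': [5, 1, 1]}
{'id': [3, 8, 709], 'score': [5, 1, 1], 'rank': [33, 50]}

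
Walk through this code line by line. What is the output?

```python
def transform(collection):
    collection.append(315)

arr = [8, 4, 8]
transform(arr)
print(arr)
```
[8, 4, 8, 315]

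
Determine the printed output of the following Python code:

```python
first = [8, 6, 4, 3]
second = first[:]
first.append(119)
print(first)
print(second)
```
[8, 6, 4, 3, 119]
[8, 6, 4, 3]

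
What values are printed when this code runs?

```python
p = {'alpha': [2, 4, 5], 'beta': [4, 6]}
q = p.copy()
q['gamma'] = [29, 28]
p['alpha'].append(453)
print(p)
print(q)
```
{'alpha': [2, 4, 5, 453], 'beta': [4, 6]}
{'alpha': [2, 4, 5, 453], 'beta': [4, 6], 'gamma': [29, 28]}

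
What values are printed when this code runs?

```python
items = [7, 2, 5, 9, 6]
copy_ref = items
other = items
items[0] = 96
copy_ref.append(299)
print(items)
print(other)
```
[96, 2, 5, 9, 6, 299]
[96, 2, 5, 9, 6, 299]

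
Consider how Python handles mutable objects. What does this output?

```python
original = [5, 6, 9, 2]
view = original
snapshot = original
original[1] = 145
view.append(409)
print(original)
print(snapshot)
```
[5, 145, 9, 2, 409]
[5, 145, 9, 2, 409]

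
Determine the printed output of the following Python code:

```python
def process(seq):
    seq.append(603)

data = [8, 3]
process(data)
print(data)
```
[8, 3, 603]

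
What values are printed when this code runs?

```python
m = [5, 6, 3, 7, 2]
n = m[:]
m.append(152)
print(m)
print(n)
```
[5, 6, 3, 7, 2, 152]
[5, 6, 3, 7, 2]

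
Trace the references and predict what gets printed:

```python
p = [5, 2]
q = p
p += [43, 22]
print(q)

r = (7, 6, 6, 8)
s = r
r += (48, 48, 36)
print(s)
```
[5, 2, 43, 22]
(7, 6, 6, 8)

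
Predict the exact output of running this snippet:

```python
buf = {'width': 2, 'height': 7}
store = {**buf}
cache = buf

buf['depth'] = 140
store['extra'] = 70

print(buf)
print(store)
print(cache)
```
{'width': 2, 'height': 7, 'depth': 140}
{'width': 2, 'height': 7, 'extra': 70}
{'width': 2, 'height': 7, 'depth': 140}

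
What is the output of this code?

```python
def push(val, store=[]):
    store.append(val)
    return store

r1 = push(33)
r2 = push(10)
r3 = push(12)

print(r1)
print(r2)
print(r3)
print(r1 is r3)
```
[33, 10, 12]
[33, 10, 12]
[33, 10, 12]
True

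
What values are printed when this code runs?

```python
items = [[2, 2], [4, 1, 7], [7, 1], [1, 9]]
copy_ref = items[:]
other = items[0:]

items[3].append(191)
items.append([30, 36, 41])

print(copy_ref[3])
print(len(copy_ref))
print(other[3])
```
[1, 9, 191]
4
[1, 9, 191]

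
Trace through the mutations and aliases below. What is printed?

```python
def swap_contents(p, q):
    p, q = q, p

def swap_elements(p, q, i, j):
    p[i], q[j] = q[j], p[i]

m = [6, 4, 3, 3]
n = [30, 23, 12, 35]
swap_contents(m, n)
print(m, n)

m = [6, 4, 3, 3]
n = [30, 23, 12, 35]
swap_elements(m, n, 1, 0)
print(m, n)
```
[6, 4, 3, 3] [30, 23, 12, 35]
[6, 30, 3, 3] [4, 23, 12, 35]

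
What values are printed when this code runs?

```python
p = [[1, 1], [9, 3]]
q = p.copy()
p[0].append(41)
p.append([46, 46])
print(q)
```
[[1, 1, 41], [9, 3]]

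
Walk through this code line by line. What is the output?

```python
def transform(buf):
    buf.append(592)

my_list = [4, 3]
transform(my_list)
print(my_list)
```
[4, 3, 592]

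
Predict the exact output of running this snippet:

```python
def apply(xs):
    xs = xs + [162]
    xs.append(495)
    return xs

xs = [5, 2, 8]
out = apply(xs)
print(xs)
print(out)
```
[5, 2, 8]
[5, 2, 8, 162, 495]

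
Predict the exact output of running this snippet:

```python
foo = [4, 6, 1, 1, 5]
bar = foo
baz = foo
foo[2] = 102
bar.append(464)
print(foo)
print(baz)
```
[4, 6, 102, 1, 5, 464]
[4, 6, 102, 1, 5, 464]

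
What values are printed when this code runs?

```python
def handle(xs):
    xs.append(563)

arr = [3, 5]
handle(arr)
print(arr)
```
[3, 5, 563]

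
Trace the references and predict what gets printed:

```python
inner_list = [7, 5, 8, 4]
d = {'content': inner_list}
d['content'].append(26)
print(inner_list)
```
[7, 5, 8, 4, 26]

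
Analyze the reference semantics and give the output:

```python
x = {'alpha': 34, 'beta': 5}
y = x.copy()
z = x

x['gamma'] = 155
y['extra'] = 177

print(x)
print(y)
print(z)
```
{'alpha': 34, 'beta': 5, 'gamma': 155}
{'alpha': 34, 'beta': 5, 'extra': 177}
{'alpha': 34, 'beta': 5, 'gamma': 155}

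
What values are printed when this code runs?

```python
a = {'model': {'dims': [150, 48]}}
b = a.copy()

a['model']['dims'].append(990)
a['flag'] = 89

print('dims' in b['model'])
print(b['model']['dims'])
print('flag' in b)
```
True
[150, 48, 990]
False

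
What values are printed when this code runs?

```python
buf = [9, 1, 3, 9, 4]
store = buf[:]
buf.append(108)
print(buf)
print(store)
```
[9, 1, 3, 9, 4, 108]
[9, 1, 3, 9, 4]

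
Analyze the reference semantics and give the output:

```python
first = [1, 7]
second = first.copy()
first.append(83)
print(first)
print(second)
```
[1, 7, 83]
[1, 7]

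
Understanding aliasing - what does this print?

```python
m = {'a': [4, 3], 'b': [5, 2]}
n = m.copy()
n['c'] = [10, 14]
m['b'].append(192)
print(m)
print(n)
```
{'a': [4, 3], 'b': [5, 2, 192]}
{'a': [4, 3], 'b': [5, 2, 192], 'c': [10, 14]}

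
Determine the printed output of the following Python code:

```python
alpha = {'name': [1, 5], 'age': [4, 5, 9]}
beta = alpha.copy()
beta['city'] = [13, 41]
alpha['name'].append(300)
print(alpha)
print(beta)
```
{'name': [1, 5, 300], 'age': [4, 5, 9]}
{'name': [1, 5, 300], 'age': [4, 5, 9], 'city': [13, 41]}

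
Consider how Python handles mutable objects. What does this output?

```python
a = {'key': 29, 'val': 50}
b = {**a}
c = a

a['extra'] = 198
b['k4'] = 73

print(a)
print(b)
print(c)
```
{'key': 29, 'val': 50, 'extra': 198}
{'key': 29, 'val': 50, 'k4': 73}
{'key': 29, 'val': 50, 'extra': 198}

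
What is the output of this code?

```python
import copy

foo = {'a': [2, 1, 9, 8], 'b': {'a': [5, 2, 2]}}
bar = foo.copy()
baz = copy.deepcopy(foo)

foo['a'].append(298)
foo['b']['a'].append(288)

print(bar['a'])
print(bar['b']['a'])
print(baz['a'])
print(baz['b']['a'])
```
[2, 1, 9, 8, 298]
[5, 2, 2, 288]
[2, 1, 9, 8]
[5, 2, 2]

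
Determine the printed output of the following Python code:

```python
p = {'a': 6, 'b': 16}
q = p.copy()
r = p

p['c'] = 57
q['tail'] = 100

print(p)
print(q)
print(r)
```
{'a': 6, 'b': 16, 'c': 57}
{'a': 6, 'b': 16, 'tail': 100}
{'a': 6, 'b': 16, 'c': 57}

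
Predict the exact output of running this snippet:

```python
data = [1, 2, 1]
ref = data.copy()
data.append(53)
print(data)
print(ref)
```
[1, 2, 1, 53]
[1, 2, 1]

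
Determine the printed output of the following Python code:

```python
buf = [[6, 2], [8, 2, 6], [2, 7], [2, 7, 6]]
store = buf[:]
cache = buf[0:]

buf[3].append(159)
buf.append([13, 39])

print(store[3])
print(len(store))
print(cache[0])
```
[2, 7, 6, 159]
4
[6, 2]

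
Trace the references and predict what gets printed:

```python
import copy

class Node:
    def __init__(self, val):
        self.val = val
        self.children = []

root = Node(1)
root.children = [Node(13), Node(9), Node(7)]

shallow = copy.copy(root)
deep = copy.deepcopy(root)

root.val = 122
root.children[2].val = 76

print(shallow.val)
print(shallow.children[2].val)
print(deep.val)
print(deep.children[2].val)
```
1
76
1
7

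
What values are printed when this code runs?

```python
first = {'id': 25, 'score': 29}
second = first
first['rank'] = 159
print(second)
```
{'id': 25, 'score': 29, 'rank': 159}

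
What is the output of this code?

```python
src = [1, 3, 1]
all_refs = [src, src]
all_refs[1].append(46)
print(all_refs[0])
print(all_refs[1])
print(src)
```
[1, 3, 1, 46]
[1, 3, 1, 46]
[1, 3, 1, 46]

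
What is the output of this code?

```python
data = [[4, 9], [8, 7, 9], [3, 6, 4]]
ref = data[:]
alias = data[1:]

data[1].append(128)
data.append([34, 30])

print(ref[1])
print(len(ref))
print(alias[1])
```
[8, 7, 9, 128]
3
[3, 6, 4]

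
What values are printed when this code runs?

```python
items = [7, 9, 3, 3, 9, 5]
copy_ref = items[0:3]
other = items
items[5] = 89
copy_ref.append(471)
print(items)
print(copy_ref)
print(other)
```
[7, 9, 3, 3, 9, 89]
[7, 9, 3, 471]
[7, 9, 3, 3, 9, 89]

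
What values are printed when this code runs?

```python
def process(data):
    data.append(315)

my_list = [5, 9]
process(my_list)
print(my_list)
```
[5, 9, 315]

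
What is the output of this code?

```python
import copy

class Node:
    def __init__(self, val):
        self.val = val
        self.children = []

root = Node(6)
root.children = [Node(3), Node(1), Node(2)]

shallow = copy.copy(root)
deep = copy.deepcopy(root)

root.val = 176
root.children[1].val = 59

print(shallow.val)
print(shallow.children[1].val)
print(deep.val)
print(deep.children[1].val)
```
6
59
6
1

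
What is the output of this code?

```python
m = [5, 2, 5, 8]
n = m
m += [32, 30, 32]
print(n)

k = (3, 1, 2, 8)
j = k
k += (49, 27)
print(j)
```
[5, 2, 5, 8, 32, 30, 32]
(3, 1, 2, 8)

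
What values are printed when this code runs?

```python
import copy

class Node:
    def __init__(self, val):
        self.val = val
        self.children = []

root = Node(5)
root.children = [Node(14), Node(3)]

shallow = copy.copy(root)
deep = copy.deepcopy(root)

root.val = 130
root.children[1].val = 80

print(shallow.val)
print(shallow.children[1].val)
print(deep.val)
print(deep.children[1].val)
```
5
80
5
3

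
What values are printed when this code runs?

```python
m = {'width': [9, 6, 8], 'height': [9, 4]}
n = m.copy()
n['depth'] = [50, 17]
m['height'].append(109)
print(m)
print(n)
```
{'width': [9, 6, 8], 'height': [9, 4, 109]}
{'width': [9, 6, 8], 'height': [9, 4, 109], 'depth': [50, 17]}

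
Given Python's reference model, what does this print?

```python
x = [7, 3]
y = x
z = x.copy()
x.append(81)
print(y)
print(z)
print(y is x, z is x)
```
[7, 3, 81]
[7, 3]
True False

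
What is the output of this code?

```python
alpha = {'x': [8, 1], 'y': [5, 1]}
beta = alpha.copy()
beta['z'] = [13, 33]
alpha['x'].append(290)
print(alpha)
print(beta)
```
{'x': [8, 1, 290], 'y': [5, 1]}
{'x': [8, 1, 290], 'y': [5, 1], 'z': [13, 33]}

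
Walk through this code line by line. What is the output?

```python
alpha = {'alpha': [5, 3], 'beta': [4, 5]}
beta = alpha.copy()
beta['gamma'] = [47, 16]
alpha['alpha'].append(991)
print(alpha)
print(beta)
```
{'alpha': [5, 3, 991], 'beta': [4, 5]}
{'alpha': [5, 3, 991], 'beta': [4, 5], 'gamma': [47, 16]}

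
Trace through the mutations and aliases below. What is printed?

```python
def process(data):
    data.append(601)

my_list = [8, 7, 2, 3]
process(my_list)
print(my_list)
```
[8, 7, 2, 3, 601]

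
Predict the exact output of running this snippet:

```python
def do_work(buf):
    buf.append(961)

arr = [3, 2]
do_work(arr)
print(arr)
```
[3, 2, 961]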